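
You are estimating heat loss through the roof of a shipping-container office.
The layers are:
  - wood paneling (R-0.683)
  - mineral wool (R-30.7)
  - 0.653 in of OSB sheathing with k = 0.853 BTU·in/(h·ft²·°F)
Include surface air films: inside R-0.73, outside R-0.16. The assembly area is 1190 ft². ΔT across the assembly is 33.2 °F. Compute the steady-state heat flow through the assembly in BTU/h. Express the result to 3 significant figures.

1200 BTU/h

0.653/0.853 = 0.7655
R_total = 0.73 + 0.683 + 30.7 + 0.7655 + 0.16 = 33.04 ft²·°F·h/BTU
Q = A·ΔT/R = 1190 × 33.2 / 33.04 = 1196 BTU/h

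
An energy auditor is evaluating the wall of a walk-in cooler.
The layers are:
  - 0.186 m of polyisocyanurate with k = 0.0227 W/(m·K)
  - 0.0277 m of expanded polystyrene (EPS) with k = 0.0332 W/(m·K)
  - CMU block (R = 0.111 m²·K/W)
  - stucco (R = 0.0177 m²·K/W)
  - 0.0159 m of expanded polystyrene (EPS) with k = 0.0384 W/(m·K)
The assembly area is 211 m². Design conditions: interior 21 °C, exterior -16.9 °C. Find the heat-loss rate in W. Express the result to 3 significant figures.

836 W

0.186/0.0227 = 8.194
0.0277/0.0332 = 0.8343
0.0159/0.0384 = 0.4141
R_total = 8.194 + 0.8343 + 0.111 + 0.0177 + 0.4141 = 9.571 m²·K/W
Q = A·ΔT/R = 211 × (21 − (-16.9)) / 9.571 = 835.5 W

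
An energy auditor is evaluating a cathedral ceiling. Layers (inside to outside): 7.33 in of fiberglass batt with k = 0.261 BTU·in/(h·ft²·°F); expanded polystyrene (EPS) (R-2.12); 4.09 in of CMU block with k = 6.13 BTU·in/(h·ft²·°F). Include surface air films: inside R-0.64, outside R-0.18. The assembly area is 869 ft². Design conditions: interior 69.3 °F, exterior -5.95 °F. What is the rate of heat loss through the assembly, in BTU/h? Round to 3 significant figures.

2060 BTU/h

7.33/0.261 = 28.08
4.09/6.13 = 0.6672
R_total = 0.64 + 28.08 + 2.12 + 0.6672 + 0.18 = 31.69 ft²·°F·h/BTU
Q = A·ΔT/R = 869 × (69.3 − (-5.95)) / 31.69 = 2063 BTU/h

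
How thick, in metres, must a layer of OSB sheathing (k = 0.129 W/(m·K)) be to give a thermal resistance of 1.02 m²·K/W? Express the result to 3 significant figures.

0.132 m

L = R·k = 1.02 × 0.129 = 0.1316 m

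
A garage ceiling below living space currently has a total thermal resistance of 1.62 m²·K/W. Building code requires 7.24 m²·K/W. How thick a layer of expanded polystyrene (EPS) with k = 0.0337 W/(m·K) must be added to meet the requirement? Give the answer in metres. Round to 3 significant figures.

ΔR = 7.24 − 1.62 = 5.62 m²·K/W
L = ΔR × k = 5.62 × 0.0337 = 0.1894 m

0.189 m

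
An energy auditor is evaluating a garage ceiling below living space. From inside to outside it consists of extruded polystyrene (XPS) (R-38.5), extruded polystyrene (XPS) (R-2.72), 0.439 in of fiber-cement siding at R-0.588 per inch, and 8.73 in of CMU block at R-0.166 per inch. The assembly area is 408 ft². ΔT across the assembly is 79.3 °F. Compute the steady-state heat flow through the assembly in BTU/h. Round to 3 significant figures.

0.439 × 0.588 = 0.2581
8.73 × 0.166 = 1.449
R_total = 38.5 + 2.72 + 0.2581 + 1.449 = 42.93 ft²·°F·h/BTU
Q = A·ΔT/R = 408 × 79.3 / 42.93 = 753.7 BTU/h

754 BTU/h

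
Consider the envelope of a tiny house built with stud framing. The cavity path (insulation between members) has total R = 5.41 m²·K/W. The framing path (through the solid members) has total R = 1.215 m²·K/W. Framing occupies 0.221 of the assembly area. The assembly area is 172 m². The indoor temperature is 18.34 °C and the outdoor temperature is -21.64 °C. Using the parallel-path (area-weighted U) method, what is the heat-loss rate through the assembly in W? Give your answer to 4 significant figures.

2241 W

U_eff = 0.779/5.41 + 0.221/1.215 = 0.14399 + 0.18189 = 0.32589
R_eff = 1/U_eff = 3.0686 m²·K/W
Q = 172 × (18.34 − (-21.64)) / 3.0686 = 2241 W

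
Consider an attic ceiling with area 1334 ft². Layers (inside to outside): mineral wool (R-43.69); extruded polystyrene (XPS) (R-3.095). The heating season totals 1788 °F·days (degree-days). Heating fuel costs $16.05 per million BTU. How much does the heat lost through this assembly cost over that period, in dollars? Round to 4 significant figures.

R_total = 43.69 + 3.095 = 46.785 ft²·°F·h/BTU
E = A × HDD × 24 / R = 1334 × 1788 × 24 / 46.785 = 1223600 BTU
Cost = 1223600/10⁶ × 16.05 = $19.638

19.64 dollars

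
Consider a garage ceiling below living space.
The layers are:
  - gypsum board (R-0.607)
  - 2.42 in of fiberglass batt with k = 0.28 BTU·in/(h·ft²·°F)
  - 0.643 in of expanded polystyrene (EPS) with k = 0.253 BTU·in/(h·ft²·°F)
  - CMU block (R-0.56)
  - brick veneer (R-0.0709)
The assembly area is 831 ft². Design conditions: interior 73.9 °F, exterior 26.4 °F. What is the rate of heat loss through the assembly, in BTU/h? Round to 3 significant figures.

2.42/0.28 = 8.643
0.643/0.253 = 2.542
R_total = 0.607 + 8.643 + 2.542 + 0.56 + 0.0709 = 12.42 ft²·°F·h/BTU
Q = A·ΔT/R = 831 × (73.9 − 26.4) / 12.42 = 3178 BTU/h

3180 BTU/h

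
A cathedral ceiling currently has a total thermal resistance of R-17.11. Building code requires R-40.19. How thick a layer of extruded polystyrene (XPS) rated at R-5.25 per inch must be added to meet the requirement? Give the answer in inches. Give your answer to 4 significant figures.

ΔR = 40.19 − 17.11 = 23.08 ft²·°F·h/BTU
L = ΔR / (R/in) = 23.08/5.25 = 4.3962 in

4.396 in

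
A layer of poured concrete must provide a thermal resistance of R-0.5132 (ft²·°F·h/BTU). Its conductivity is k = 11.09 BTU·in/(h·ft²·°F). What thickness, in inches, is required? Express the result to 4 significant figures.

L = R × k = 0.5132 × 11.09 = 5.6914 in

5.691 in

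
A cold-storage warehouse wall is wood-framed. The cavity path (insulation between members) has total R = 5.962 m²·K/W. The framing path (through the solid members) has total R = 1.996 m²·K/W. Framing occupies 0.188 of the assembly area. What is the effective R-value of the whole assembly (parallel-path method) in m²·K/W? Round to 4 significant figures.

4.341 m²·K/W

U_eff = 0.812/5.962 + 0.188/1.996 = 0.1362 + 0.094188 = 0.23038
R_eff = 1/U_eff = 4.3406 m²·K/W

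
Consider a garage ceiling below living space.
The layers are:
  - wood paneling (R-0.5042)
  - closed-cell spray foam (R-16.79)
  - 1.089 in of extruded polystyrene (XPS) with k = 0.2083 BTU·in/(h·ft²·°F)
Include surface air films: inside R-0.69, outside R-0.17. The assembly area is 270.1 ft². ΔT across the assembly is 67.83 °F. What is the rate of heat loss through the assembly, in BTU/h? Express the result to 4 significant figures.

783.5 BTU/h

1.089/0.2083 = 5.228
R_total = 0.69 + 0.5042 + 16.79 + 5.228 + 0.17 = 23.382 ft²·°F·h/BTU
Q = A·ΔT/R = 270.1 × 67.83 / 23.382 = 783.54 BTU/h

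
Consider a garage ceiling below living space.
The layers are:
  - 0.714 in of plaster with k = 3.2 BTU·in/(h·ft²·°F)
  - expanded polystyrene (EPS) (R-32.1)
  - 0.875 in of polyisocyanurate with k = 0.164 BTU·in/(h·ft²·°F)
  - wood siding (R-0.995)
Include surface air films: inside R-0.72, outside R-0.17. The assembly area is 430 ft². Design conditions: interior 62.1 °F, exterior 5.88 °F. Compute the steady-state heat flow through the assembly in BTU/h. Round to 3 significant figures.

0.714/3.2 = 0.2231
0.875/0.164 = 5.335
R_total = 0.72 + 0.2231 + 32.1 + 5.335 + 0.995 + 0.17 = 39.54 ft²·°F·h/BTU
Q = A·ΔT/R = 430 × (62.1 − 5.88) / 39.54 = 611.3 BTU/h

611 BTU/h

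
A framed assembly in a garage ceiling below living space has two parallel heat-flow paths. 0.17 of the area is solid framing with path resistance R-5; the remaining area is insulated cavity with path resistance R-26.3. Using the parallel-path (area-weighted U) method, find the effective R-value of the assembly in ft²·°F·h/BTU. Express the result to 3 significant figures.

U_eff = 0.83/26.3 + 0.17/5 = 0.03156 + 0.034 = 0.06556
R_eff = 1/U_eff = 15.25 ft²·°F·h/BTU

15.3 ft²·°F·h/BTU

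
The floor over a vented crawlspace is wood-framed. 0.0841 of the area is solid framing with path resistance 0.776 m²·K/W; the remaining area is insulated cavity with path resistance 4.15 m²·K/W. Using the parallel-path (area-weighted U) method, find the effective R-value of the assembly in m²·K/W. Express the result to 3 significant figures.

U_eff = 0.9159/4.15 + 0.0841/0.776 = 0.2207 + 0.1084 = 0.3291
R_eff = 1/U_eff = 3.039 m²·K/W

3.04 m²·K/W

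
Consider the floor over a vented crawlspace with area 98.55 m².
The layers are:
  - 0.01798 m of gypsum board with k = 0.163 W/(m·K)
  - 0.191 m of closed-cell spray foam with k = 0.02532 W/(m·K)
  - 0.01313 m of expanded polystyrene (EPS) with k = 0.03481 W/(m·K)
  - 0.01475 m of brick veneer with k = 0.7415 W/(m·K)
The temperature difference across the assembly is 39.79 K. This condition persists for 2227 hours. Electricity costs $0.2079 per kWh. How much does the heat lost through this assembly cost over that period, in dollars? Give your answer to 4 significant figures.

225.5 dollars

0.01798/0.163 = 0.11031
0.191/0.02532 = 7.5434
0.01313/0.03481 = 0.37719
0.01475/0.7415 = 0.019892
R_total = 0.11031 + 7.5434 + 0.37719 + 0.019892 = 8.0508 m²·K/W
Q = 98.55 × 39.79 / 8.0508 = 487.07 W
E = 487.07 W × 2227 h / 1000 = 1084.7 kWh
Cost = 1084.7 × 0.2079 = $225.51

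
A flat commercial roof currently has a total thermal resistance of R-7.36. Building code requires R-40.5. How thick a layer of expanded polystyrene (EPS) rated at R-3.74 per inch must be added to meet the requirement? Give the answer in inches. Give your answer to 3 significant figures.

8.86 in

ΔR = 40.5 − 7.36 = 33.14 ft²·°F·h/BTU
L = ΔR / (R/in) = 33.14/3.74 = 8.861 in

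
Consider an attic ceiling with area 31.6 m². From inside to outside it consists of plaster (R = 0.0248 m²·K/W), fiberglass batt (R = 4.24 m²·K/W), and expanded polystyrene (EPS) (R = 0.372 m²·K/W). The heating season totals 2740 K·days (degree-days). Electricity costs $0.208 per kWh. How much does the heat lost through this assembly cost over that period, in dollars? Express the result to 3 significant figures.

R_total = 0.0248 + 4.24 + 0.372 = 4.637 m²·K/W
E = A × HDD × 24 / R / 1000 = 31.6 × 2740 × 24 / 4.637 / 1000 = 448.2 kWh
Cost = 448.2 × 0.208 = $93.22

93.2 dollars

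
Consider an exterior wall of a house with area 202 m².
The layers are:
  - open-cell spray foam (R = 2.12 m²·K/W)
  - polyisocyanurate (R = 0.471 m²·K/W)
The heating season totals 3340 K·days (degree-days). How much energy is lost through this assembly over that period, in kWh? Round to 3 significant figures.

R_total = 2.12 + 0.471 = 2.591 m²·K/W
E = A × HDD × 24 / R / 1000 = 202 × 3340 × 24 / 2.591 / 1000 = 6249 kWh

6250 kWh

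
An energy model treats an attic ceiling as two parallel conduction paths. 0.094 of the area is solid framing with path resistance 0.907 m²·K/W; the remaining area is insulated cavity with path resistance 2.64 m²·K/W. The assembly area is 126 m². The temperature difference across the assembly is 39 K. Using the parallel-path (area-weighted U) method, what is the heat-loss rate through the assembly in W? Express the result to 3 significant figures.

2200 W

U_eff = 0.906/2.64 + 0.094/0.907 = 0.3432 + 0.1036 = 0.4468
R_eff = 1/U_eff = 2.238 m²·K/W
Q = 126 × 39 / 2.238 = 2196 W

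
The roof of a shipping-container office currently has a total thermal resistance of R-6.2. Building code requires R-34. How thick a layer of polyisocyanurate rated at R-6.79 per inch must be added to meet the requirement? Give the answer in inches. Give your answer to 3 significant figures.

4.09 in

ΔR = 34 − 6.2 = 27.8 ft²·°F·h/BTU
L = ΔR / (R/in) = 27.8/6.79 = 4.094 in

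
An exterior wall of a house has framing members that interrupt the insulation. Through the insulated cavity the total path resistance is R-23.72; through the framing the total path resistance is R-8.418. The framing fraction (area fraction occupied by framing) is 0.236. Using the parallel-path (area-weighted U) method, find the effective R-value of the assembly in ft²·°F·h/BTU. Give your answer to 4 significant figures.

16.60 ft²·°F·h/BTU

U_eff = 0.764/23.72 + 0.236/8.418 = 0.032209 + 0.028035 = 0.060244
R_eff = 1/U_eff = 16.599 ft²·°F·h/BTU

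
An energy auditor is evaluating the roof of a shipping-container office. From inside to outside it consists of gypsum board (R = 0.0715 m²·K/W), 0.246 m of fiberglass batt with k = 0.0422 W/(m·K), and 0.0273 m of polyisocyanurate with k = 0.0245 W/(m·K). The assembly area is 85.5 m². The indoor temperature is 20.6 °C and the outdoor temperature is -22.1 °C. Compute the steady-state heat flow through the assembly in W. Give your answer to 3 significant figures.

0.246/0.0422 = 5.829
0.0273/0.0245 = 1.114
R_total = 0.0715 + 5.829 + 1.114 = 7.015 m²·K/W
Q = A·ΔT/R = 85.5 × (20.6 − (-22.1)) / 7.015 = 520.4 W

520 W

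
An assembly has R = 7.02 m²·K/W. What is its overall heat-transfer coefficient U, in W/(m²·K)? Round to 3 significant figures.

0.142 W/(m²·K)

U = 1/R = 1/7.02 = 0.1425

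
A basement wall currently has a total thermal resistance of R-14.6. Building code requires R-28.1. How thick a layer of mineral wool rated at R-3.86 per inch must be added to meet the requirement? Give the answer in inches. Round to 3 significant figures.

3.50 in

ΔR = 28.1 − 14.6 = 13.5 ft²·°F·h/BTU
L = ΔR / (R/in) = 13.5/3.86 = 3.497 in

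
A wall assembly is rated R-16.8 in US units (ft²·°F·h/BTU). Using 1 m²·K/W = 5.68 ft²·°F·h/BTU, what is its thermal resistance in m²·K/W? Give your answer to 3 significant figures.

R_SI = 16.8/5.68 = 2.958

2.96 m²·K/W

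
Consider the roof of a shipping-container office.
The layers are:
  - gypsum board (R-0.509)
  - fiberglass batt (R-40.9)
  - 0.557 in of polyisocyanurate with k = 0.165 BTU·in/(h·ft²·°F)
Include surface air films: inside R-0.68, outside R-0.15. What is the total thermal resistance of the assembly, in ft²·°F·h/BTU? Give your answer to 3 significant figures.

45.6 ft²·°F·h/BTU

0.557/0.165 = 3.376
R_total = 0.68 + 0.509 + 40.9 + 3.376 + 0.15 = 45.61 ft²·°F·h/BTU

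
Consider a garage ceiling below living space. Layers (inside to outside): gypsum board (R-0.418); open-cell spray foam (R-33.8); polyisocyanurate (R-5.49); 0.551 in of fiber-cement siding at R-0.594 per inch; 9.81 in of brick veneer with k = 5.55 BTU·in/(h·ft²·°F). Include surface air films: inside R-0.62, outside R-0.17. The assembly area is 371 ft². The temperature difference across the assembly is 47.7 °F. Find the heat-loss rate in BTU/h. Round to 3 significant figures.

0.551 × 0.594 = 0.3273
9.81/5.55 = 1.768
R_total = 0.62 + 0.418 + 33.8 + 5.49 + 0.3273 + 1.768 + 0.17 = 42.59 ft²·°F·h/BTU
Q = A·ΔT/R = 371 × 47.7 / 42.59 = 415.5 BTU/h

415 BTU/h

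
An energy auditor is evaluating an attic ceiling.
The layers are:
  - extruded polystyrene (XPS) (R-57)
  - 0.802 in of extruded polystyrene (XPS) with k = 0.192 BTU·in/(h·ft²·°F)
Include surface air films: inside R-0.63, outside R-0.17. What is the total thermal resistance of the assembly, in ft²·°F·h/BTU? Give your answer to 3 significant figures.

62.0 ft²·°F·h/BTU

0.802/0.192 = 4.177
R_total = 0.63 + 57 + 4.177 + 0.17 = 61.98 ft²·°F·h/BTU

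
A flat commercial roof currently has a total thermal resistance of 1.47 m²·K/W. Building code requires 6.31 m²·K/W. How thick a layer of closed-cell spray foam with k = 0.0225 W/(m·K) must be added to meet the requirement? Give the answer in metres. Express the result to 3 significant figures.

ΔR = 6.31 − 1.47 = 4.84 m²·K/W
L = ΔR × k = 4.84 × 0.0225 = 0.1089 m

0.109 m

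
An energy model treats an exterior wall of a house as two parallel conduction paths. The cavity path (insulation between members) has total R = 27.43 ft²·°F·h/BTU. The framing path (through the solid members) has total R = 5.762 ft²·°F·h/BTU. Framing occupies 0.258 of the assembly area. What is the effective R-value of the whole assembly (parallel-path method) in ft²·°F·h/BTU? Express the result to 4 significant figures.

13.92 ft²·°F·h/BTU

U_eff = 0.742/27.43 + 0.258/5.762 = 0.027051 + 0.044776 = 0.071827
R_eff = 1/U_eff = 13.922 ft²·°F·h/BTU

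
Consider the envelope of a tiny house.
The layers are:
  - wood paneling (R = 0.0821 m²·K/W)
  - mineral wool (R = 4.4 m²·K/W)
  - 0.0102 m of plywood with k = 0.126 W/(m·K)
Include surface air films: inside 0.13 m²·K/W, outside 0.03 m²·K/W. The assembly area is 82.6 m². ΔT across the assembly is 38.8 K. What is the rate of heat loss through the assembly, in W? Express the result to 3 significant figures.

679 W

0.0102/0.126 = 0.08095
R_total = 0.13 + 0.0821 + 4.4 + 0.08095 + 0.03 = 4.723 m²·K/W
Q = A·ΔT/R = 82.6 × 38.8 / 4.723 = 678.6 W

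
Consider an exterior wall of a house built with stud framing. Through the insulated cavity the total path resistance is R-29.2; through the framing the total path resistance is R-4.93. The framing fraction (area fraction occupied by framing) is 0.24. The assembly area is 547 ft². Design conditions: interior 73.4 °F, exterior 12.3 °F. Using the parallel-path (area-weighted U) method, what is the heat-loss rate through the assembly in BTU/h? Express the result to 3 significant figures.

2500 BTU/h

U_eff = 0.76/29.2 + 0.24/4.93 = 0.02603 + 0.04868 = 0.07471
R_eff = 1/U_eff = 13.39 ft²·°F·h/BTU
Q = 547 × (73.4 − 12.3) / 13.39 = 2497 BTU/h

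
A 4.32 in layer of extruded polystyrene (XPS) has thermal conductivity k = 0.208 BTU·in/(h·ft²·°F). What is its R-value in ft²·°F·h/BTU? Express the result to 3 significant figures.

R = L/k = 4.32/0.208 = 20.77 ft²·°F·h/BTU

20.8 ft²·°F·h/BTU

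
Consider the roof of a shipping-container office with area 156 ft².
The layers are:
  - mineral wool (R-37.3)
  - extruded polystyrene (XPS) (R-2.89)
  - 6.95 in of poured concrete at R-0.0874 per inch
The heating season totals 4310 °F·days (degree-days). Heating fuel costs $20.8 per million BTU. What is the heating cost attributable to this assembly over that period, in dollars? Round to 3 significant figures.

8.23 dollars

6.95 × 0.0874 = 0.6074
R_total = 37.3 + 2.89 + 0.6074 = 40.8 ft²·°F·h/BTU
E = A × HDD × 24 / R = 156 × 4310 × 24 / 40.8 = 395500 BTU
Cost = 395500/10⁶ × 20.8 = $8.227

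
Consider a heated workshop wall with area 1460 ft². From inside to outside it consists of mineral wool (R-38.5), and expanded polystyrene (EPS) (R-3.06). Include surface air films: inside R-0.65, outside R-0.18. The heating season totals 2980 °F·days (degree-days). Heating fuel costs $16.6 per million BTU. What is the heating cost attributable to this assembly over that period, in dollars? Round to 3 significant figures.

40.9 dollars

R_total = 0.65 + 38.5 + 3.06 + 0.18 = 42.39 ft²·°F·h/BTU
E = A × HDD × 24 / R = 1460 × 2980 × 24 / 42.39 = 2463000 BTU
Cost = 2463000/10⁶ × 16.6 = $40.89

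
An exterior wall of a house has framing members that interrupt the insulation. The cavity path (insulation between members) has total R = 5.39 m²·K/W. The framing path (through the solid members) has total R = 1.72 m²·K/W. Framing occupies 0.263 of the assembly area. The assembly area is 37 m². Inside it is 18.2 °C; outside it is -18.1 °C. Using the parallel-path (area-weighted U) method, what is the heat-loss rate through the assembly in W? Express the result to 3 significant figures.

389 W

U_eff = 0.737/5.39 + 0.263/1.72 = 0.1367 + 0.1529 = 0.2896
R_eff = 1/U_eff = 3.453 m²·K/W
Q = 37 × (18.2 − (-18.1)) / 3.453 = 389 W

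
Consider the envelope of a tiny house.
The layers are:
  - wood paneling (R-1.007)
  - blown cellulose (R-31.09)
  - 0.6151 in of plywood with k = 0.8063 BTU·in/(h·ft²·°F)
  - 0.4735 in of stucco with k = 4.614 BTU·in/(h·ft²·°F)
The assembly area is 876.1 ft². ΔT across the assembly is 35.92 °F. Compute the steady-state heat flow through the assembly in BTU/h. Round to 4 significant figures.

0.6151/0.8063 = 0.76287
0.4735/4.614 = 0.10262
R_total = 1.007 + 31.09 + 0.76287 + 0.10262 = 32.962 ft²·°F·h/BTU
Q = A·ΔT/R = 876.1 × 35.92 / 32.962 = 954.71 BTU/h

954.7 BTU/h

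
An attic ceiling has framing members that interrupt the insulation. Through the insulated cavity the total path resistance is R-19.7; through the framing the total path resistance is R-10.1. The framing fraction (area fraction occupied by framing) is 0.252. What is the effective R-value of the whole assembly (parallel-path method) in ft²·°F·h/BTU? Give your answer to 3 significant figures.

U_eff = 0.748/19.7 + 0.252/10.1 = 0.03797 + 0.02495 = 0.06292
R_eff = 1/U_eff = 15.89 ft²·°F·h/BTU

15.9 ft²·°F·h/BTU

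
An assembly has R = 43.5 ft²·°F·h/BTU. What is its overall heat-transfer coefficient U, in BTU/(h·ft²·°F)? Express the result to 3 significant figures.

0.0230 BTU/(h·ft²·°F)

U = 1/R = 1/43.5 = 0.02299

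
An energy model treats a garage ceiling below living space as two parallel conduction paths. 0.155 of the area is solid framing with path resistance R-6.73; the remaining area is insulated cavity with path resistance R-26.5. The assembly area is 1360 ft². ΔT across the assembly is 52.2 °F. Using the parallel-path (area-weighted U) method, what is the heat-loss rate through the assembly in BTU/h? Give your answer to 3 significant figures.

3900 BTU/h

U_eff = 0.845/26.5 + 0.155/6.73 = 0.03189 + 0.02303 = 0.05492
R_eff = 1/U_eff = 18.21 ft²·°F·h/BTU
Q = 1360 × 52.2 / 18.21 = 3899 BTU/h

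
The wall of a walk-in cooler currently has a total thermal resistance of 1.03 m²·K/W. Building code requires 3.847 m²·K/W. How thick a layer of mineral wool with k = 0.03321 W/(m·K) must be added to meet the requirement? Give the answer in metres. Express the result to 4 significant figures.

ΔR = 3.847 − 1.03 = 2.817 m²·K/W
L = ΔR × k = 2.817 × 0.03321 = 0.093553 m

0.09355 m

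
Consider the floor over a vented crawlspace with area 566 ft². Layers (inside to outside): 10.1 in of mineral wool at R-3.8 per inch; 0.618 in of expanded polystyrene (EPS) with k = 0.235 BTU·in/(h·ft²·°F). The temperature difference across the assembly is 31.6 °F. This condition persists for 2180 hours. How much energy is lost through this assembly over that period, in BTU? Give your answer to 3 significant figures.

10.1 × 3.8 = 38.38
0.618/0.235 = 2.63
R_total = 38.38 + 2.63 = 41.01 ft²·°F·h/BTU
Q = 566 × 31.6 / 41.01 = 436.1 BTU/h
E = 436.1 × 2180 = 950800 BTU

951000 BTU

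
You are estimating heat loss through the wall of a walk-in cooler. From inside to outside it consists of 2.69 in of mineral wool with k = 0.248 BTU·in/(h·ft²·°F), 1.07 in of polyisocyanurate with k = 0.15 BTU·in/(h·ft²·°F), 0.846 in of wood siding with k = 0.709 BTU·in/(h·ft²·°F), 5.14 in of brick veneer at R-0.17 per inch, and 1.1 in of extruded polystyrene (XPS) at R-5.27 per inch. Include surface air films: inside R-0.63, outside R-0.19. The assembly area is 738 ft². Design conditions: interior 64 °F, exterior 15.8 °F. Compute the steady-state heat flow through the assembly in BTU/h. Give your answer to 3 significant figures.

2.69/0.248 = 10.85
1.07/0.15 = 7.133
0.846/0.709 = 1.193
5.14 × 0.17 = 0.8738
1.1 × 5.27 = 5.797
R_total = 0.63 + 10.85 + 7.133 + 1.193 + 0.8738 + 5.797 + 0.19 = 26.66 ft²·°F·h/BTU
Q = A·ΔT/R = 738 × (64 − 15.8) / 26.66 = 1334 BTU/h

1330 BTU/h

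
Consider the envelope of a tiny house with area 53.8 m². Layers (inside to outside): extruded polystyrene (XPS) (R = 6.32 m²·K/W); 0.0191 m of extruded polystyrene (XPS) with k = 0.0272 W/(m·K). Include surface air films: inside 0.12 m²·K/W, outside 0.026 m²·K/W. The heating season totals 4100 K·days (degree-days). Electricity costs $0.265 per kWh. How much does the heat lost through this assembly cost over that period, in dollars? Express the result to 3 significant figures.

196 dollars

0.0191/0.0272 = 0.7022
R_total = 0.12 + 6.32 + 0.7022 + 0.026 = 7.168 m²·K/W
E = A × HDD × 24 / R / 1000 = 53.8 × 4100 × 24 / 7.168 / 1000 = 738.5 kWh
Cost = 738.5 × 0.265 = $195.7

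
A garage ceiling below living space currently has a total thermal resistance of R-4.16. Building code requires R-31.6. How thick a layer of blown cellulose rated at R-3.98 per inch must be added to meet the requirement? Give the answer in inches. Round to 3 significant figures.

6.89 in

ΔR = 31.6 − 4.16 = 27.44 ft²·°F·h/BTU
L = ΔR / (R/in) = 27.44/3.98 = 6.894 in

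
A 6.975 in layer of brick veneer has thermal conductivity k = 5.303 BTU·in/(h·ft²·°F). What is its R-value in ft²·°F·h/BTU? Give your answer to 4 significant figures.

1.315 ft²·°F·h/BTU

R = L/k = 6.975/5.303 = 1.3153 ft²·°F·h/BTU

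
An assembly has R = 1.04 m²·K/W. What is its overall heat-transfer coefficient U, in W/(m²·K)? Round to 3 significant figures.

0.962 W/(m²·K)

U = 1/R = 1/1.04 = 0.9615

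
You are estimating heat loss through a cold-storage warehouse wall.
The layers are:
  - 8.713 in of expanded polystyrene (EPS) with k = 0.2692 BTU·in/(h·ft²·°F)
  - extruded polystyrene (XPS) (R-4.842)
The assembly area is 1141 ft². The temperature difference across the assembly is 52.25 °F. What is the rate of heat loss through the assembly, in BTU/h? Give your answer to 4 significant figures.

8.713/0.2692 = 32.366
R_total = 32.366 + 4.842 = 37.208 ft²·°F·h/BTU
Q = A·ΔT/R = 1141 × 52.25 / 37.208 = 1602.3 BTU/h

1602 BTU/h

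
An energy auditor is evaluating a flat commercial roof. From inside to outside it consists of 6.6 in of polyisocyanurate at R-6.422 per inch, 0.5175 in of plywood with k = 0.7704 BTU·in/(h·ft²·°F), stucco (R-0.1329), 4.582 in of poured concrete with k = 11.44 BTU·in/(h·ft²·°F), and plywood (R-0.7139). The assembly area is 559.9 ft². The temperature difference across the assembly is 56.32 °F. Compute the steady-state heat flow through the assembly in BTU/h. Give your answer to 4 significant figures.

6.6 × 6.422 = 42.385
0.5175/0.7704 = 0.67173
4.582/11.44 = 0.40052
R_total = 42.385 + 0.67173 + 0.1329 + 0.40052 + 0.7139 = 44.304 ft²·°F·h/BTU
Q = A·ΔT/R = 559.9 × 56.32 / 44.304 = 711.75 BTU/h

711.8 BTU/h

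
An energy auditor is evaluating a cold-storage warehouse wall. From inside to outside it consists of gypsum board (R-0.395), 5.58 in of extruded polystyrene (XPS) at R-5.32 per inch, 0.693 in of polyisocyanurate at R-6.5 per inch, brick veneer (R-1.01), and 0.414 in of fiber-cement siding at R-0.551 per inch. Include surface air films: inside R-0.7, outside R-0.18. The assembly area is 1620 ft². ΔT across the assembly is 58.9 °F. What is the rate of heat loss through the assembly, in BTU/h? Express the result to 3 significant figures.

2600 BTU/h

5.58 × 5.32 = 29.69
0.693 × 6.5 = 4.504
0.414 × 0.551 = 0.2281
R_total = 0.7 + 0.395 + 29.69 + 4.504 + 1.01 + 0.2281 + 0.18 = 36.7 ft²·°F·h/BTU
Q = A·ΔT/R = 1620 × 58.9 / 36.7 = 2600 BTU/h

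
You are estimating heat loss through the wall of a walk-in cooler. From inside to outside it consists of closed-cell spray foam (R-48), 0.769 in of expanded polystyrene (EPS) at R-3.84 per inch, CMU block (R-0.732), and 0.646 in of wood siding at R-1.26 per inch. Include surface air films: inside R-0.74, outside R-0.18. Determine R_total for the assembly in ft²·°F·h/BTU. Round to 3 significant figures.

53.4 ft²·°F·h/BTU

0.769 × 3.84 = 2.953
0.646 × 1.26 = 0.814
R_total = 0.74 + 48 + 2.953 + 0.732 + 0.814 + 0.18 = 53.42 ft²·°F·h/BTU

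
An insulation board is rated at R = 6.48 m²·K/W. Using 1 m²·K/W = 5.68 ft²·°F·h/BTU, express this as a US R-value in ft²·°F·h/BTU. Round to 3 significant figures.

R_US = 6.48 × 5.68 = 36.81

36.8 ft²·°F·h/BTU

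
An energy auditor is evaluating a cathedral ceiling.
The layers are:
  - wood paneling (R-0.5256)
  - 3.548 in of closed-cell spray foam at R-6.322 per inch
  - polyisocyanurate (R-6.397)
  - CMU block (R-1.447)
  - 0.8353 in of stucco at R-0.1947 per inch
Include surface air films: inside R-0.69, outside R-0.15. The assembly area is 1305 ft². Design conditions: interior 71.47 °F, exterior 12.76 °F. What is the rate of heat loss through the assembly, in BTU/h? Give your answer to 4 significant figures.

3.548 × 6.322 = 22.43
0.8353 × 0.1947 = 0.16263
R_total = 0.69 + 0.5256 + 22.43 + 6.397 + 1.447 + 0.16263 + 0.15 = 31.803 ft²·°F·h/BTU
Q = A·ΔT/R = 1305 × (71.47 − 12.76) / 31.803 = 2409.1 BTU/h

2409 BTU/h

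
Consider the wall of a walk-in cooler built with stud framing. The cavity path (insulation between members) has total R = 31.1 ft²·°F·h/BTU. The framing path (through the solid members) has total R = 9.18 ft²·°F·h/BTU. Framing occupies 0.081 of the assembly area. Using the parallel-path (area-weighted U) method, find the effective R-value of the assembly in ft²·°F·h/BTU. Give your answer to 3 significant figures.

U_eff = 0.919/31.1 + 0.081/9.18 = 0.02955 + 0.008824 = 0.03837
R_eff = 1/U_eff = 26.06 ft²·°F·h/BTU

26.1 ft²·°F·h/BTU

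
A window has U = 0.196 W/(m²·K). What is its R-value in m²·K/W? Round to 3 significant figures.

R = 1/U = 1/0.196 = 5.102

5.10 m²·K/W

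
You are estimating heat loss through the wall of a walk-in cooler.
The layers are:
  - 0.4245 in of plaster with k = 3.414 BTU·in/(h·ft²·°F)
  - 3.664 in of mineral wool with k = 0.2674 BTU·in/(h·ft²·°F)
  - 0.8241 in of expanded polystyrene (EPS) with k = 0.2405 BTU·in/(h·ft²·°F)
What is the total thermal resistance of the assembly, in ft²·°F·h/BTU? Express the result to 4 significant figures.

17.25 ft²·°F·h/BTU

0.4245/3.414 = 0.12434
3.664/0.2674 = 13.702
0.8241/0.2405 = 3.4266
R_total = 0.12434 + 13.702 + 3.4266 = 17.253 ft²·°F·h/BTU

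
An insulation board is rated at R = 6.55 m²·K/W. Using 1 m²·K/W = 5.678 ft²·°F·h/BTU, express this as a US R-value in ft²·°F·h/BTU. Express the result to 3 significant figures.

R_US = 6.55 × 5.678 = 37.19

37.2 ft²·°F·h/BTU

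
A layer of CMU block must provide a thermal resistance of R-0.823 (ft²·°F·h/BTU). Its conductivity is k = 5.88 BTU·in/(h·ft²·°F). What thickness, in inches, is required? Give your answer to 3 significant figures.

4.84 in

L = R × k = 0.823 × 5.88 = 4.839 in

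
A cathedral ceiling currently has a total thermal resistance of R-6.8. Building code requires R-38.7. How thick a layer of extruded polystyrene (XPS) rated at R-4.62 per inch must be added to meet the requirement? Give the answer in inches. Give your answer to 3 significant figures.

ΔR = 38.7 − 6.8 = 31.9 ft²·°F·h/BTU
L = ΔR / (R/in) = 31.9/4.62 = 6.905 in

6.90 in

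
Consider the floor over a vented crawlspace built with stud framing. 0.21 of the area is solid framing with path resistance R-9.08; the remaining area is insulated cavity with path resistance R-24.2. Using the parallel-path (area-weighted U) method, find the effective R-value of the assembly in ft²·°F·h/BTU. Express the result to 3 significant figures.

U_eff = 0.79/24.2 + 0.21/9.08 = 0.03264 + 0.02313 = 0.05577
R_eff = 1/U_eff = 17.93 ft²·°F·h/BTU

17.9 ft²·°F·h/BTU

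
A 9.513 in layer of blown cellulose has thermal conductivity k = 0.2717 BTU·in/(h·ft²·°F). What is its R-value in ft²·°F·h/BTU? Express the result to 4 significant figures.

35.01 ft²·°F·h/BTU

R = L/k = 9.513/0.2717 = 35.013 ft²·°F·h/BTU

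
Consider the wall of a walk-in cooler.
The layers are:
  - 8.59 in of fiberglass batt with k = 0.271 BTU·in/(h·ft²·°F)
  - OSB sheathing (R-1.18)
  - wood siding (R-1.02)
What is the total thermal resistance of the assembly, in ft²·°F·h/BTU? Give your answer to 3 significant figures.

33.9 ft²·°F·h/BTU

8.59/0.271 = 31.7
R_total = 31.7 + 1.18 + 1.02 = 33.9 ft²·°F·h/BTU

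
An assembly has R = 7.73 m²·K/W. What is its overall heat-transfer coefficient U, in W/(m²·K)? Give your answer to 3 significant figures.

0.129 W/(m²·K)

U = 1/R = 1/7.73 = 0.1294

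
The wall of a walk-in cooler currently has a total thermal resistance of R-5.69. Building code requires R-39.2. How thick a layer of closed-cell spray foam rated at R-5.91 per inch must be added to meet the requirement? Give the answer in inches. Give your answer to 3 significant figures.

ΔR = 39.2 − 5.69 = 33.51 ft²·°F·h/BTU
L = ΔR / (R/in) = 33.51/5.91 = 5.67 in

5.67 in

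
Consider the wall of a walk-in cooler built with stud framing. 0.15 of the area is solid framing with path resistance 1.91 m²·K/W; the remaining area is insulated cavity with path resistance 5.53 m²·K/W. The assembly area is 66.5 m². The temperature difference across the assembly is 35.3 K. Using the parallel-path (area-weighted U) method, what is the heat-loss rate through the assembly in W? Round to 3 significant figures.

U_eff = 0.85/5.53 + 0.15/1.91 = 0.1537 + 0.07853 = 0.2322
R_eff = 1/U_eff = 4.306 m²·K/W
Q = 66.5 × 35.3 / 4.306 = 545.2 W

545 W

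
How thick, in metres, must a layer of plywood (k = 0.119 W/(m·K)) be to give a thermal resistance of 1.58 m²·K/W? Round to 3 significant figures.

0.188 m

L = R·k = 1.58 × 0.119 = 0.188 m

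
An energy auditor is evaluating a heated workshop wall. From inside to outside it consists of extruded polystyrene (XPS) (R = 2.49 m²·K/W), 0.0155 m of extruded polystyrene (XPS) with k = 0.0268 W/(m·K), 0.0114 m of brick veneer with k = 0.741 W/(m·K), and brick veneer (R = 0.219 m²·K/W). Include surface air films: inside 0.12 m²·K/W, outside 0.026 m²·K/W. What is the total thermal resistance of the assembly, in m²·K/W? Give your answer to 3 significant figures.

0.0155/0.0268 = 0.5784
0.0114/0.741 = 0.01538
R_total = 0.12 + 2.49 + 0.5784 + 0.01538 + 0.219 + 0.026 = 3.449 m²·K/W

3.45 m²·K/W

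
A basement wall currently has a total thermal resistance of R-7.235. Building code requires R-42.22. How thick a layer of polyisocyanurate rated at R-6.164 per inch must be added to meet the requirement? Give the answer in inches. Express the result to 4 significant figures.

ΔR = 42.22 − 7.235 = 34.985 ft²·°F·h/BTU
L = ΔR / (R/in) = 34.985/6.164 = 5.6757 in

5.676 in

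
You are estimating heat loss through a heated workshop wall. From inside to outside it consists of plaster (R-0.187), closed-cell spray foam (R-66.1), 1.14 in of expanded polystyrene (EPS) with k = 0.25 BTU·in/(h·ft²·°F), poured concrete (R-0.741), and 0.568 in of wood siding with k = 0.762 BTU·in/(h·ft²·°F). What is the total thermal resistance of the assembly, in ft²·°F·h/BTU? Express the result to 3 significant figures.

1.14/0.25 = 4.56
0.568/0.762 = 0.7454
R_total = 0.187 + 66.1 + 4.56 + 0.741 + 0.7454 = 72.33 ft²·°F·h/BTU

72.3 ft²·°F·h/BTU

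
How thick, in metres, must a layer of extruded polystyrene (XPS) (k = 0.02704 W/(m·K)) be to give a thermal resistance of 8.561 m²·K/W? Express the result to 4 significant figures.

L = R·k = 8.561 × 0.02704 = 0.23149 m

0.2315 m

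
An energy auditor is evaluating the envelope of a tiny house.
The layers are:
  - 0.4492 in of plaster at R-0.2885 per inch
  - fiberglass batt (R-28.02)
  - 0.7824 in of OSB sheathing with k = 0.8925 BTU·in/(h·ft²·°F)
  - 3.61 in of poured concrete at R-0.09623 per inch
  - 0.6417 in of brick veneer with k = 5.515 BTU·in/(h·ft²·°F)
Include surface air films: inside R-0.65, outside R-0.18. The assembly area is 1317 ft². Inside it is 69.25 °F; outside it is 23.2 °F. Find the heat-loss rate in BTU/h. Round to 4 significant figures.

0.4492 × 0.2885 = 0.12959
0.7824/0.8925 = 0.87664
3.61 × 0.09623 = 0.34739
0.6417/5.515 = 0.11636
R_total = 0.65 + 0.12959 + 28.02 + 0.87664 + 0.34739 + 0.11636 + 0.18 = 30.32 ft²·°F·h/BTU
Q = A·ΔT/R = 1317 × (69.25 − 23.2) / 30.32 = 2000.3 BTU/h

2000 BTU/h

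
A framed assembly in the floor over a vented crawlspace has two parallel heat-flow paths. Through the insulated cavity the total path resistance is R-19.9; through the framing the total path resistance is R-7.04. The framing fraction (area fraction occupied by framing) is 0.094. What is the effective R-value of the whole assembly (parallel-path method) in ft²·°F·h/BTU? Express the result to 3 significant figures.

U_eff = 0.906/19.9 + 0.094/7.04 = 0.04553 + 0.01335 = 0.05888
R_eff = 1/U_eff = 16.98 ft²·°F·h/BTU

17.0 ft²·°F·h/BTU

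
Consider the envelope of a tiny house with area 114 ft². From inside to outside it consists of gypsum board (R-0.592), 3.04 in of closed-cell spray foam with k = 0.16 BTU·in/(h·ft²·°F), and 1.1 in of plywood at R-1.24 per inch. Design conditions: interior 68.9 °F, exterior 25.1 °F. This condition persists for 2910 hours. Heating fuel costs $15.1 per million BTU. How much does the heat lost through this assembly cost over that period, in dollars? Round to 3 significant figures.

10.5 dollars

3.04/0.16 = 19
1.1 × 1.24 = 1.364
R_total = 0.592 + 19 + 1.364 = 20.96 ft²·°F·h/BTU
Q = 114 × (68.9 − 25.1) / 20.96 = 238.3 BTU/h
E = 238.3 × 2910 = 693400 BTU
Cost = 693400/10⁶ × 15.1 = $10.47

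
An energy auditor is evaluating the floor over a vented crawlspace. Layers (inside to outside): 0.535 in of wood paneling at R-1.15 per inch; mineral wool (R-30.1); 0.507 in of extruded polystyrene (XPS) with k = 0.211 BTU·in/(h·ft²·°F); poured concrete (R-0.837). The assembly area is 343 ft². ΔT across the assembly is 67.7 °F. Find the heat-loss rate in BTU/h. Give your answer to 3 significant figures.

0.535 × 1.15 = 0.6152
0.507/0.211 = 2.403
R_total = 0.6152 + 30.1 + 2.403 + 0.837 = 33.96 ft²·°F·h/BTU
Q = A·ΔT/R = 343 × 67.7 / 33.96 = 683.9 BTU/h

684 BTU/h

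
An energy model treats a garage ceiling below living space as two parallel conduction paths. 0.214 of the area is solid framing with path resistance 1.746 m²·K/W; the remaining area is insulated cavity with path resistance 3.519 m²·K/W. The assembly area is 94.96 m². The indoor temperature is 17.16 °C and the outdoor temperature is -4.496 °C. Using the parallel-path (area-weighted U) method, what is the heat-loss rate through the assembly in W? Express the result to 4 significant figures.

U_eff = 0.786/3.519 + 0.214/1.746 = 0.22336 + 0.12257 = 0.34592
R_eff = 1/U_eff = 2.8908 m²·K/W
Q = 94.96 × (17.16 − (-4.496)) / 2.8908 = 711.38 W

711.4 W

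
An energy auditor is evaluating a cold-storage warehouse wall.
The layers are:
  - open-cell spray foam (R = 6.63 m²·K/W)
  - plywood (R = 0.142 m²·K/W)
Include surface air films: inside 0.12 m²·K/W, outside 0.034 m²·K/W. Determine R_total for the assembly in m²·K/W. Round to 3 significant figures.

6.93 m²·K/W

R_total = 0.12 + 6.63 + 0.142 + 0.034 = 6.926 m²·K/W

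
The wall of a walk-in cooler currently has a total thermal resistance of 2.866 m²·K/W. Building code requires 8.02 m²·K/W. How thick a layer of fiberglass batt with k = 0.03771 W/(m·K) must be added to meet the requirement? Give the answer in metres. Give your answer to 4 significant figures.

ΔR = 8.02 − 2.866 = 5.154 m²·K/W
L = ΔR × k = 5.154 × 0.03771 = 0.19436 m

0.1944 m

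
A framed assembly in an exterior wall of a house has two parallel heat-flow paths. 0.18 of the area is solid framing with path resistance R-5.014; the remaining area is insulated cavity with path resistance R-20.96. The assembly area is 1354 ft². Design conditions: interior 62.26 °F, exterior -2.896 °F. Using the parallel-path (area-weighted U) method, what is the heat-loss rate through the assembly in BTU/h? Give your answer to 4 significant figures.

6618 BTU/h

U_eff = 0.82/20.96 + 0.18/5.014 = 0.039122 + 0.035899 = 0.075022
R_eff = 1/U_eff = 13.329 ft²·°F·h/BTU
Q = 1354 × (62.26 − (-2.896)) / 13.329 = 6618.5 BTU/h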